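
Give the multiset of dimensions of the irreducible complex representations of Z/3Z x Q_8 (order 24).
Dimensions: 1, 1, 1, 1, 1, 1, 1, 1, 1, 1, 1, 1, 2, 2, 2

Details: There are 15 irreducibles (= number of conjugacy classes). Their dimensions d_i satisfy sum d_i^2 = |G| = 24: 1 + 1 + 1 + 1 + 1 + 1 + 1 + 1 + 1 + 1 + 1 + 1 + 4 + 4 + 4 = 24. (For the product with Z/3Z: each of the 3 1-dim characters of Z/3Z tensors with each irrep of Q_8, giving 3 copies of each Q_8-dimension.)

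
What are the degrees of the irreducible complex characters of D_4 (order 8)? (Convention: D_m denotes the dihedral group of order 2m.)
Dimensions: 1, 1, 1, 1, 2

Derivation: There are 5 irreducibles (= number of conjugacy classes). Their dimensions d_i satisfy sum d_i^2 = |G| = 8: 1 + 1 + 1 + 1 + 4 = 8.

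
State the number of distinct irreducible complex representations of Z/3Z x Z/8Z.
24

Proof sketch: The number of irreducible complex representations of a finite group equals its number of conjugacy classes. Z/3Z x Z/8Z is abelian of order 24, so every element is its own conjugacy class: 24 classes, so Z/3Z x Z/8Z (order 24) has exactly 24 irreducible complex representations.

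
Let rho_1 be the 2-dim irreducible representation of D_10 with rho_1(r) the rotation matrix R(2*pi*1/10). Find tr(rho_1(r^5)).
chi_{rho_1}(r^5) = 2*cos(2*pi*1*5/10) = -2

Explanation: rho_1(r^5) is rotation by angle 2*pi*1*5/10, whose trace is 2*cos(2*pi*1*5/10) = -2.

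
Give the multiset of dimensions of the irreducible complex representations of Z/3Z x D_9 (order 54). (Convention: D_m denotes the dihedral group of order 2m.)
Dimensions: 1, 1, 1, 1, 1, 1, 2, 2, 2, 2, 2, 2, 2, 2, 2, 2, 2, 2

Justification: There are 18 irreducibles (= number of conjugacy classes). Their dimensions d_i satisfy sum d_i^2 = |G| = 54: 1 + 1 + 1 + 1 + 1 + 1 + 4 + 4 + 4 + 4 + 4 + 4 + 4 + 4 + 4 + 4 + 4 + 4 = 54. (For the product with Z/3Z: each of the 3 1-dim characters of Z/3Z tensors with each irrep of D_9, giving 3 copies of each D_9-dimension.)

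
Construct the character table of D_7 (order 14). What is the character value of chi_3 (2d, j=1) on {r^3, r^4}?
Conjugacy classes: {e} of size 1, {r^1, r^6} of size 2, {r^2, r^5} of size 2, {r^3, r^4} of size 2, {s, sr, ..., sr^6} of size 7.
Character table:
  irrep \ class              {e} (size 1)  {r^1, r^6} (size 2)  {r^2, r^5} (size 2)  {r^3, r^4} (size 2)  {s, sr, ..., sr^6} (size 7)
  chi_1 (triv)               1             1                    1                    1                    1                          
  chi_2 (sign: r->1, s->-1)  1             1                    1                    1                    -1                         
  chi_3 (2d, j=1)            2             2*cos(2*pi/7)        -2*cos(3*pi/7)       -2*cos(pi/7)         0                          
  chi_4 (2d, j=2)            2             -2*cos(3*pi/7)       -2*cos(pi/7)         2*cos(2*pi/7)        0                          
  chi_5 (2d, j=3)            2             -2*cos(pi/7)         2*cos(2*pi/7)        -2*cos(3*pi/7)       0                          

Spot check: chi_3 (2d, j=1) on {r^3, r^4} = -2*cos(pi/7).

Proof sketch: D_7 has order 2*7 = 14 with 5 conjugacy classes, hence 5 irreducibles. Sum of squared dims 1 + 1 + 4 + 4 + 4 = 14 = |G|. Linear characters come from the abelianisation; the 2-dimensional irreps have character r^k -> 2*cos(2*pi*j*k/7), reflections -> 0.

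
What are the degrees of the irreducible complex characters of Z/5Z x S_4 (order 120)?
Dimensions: 1, 1, 1, 1, 1, 1, 1, 1, 1, 1, 2, 2, 2, 2, 2, 3, 3, 3, 3, 3, 3, 3, 3, 3, 3

Solution. There are 25 irreducibles (= number of conjugacy classes). Their dimensions d_i satisfy sum d_i^2 = |G| = 120: 1 + 1 + 1 + 1 + 1 + 1 + 1 + 1 + 1 + 1 + 4 + 4 + 4 + 4 + 4 + 9 + 9 + 9 + 9 + 9 + 9 + 9 + 9 + 9 + 9 = 120. (For the product with Z/5Z: each of the 5 1-dim characters of Z/5Z tensors with each irrep of S_4, giving 5 copies of each S_4-dimension.)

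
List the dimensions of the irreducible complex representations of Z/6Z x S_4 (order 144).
Dimensions: 1, 1, 1, 1, 1, 1, 1, 1, 1, 1, 1, 1, 2, 2, 2, 2, 2, 2, 3, 3, 3, 3, 3, 3, 3, 3, 3, 3, 3, 3

Details: There are 30 irreducibles (= number of conjugacy classes). Their dimensions d_i satisfy sum d_i^2 = |G| = 144: 1 + 1 + 1 + 1 + 1 + 1 + 1 + 1 + 1 + 1 + 1 + 1 + 4 + 4 + 4 + 4 + 4 + 4 + 9 + 9 + 9 + 9 + 9 + 9 + 9 + 9 + 9 + 9 + 9 + 9 = 144. (For the product with Z/6Z: each of the 6 1-dim characters of Z/6Z tensors with each irrep of S_4, giving 6 copies of each S_4-dimension.)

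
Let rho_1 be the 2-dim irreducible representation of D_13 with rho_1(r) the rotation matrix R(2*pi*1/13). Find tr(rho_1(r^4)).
chi_{rho_1}(r^4) = 2*cos(2*pi*1*4/13) = -2*cos(5*pi/13)

Justification: rho_1(r^4) is rotation by angle 2*pi*1*4/13, whose trace is 2*cos(2*pi*1*4/13) = -2*cos(5*pi/13).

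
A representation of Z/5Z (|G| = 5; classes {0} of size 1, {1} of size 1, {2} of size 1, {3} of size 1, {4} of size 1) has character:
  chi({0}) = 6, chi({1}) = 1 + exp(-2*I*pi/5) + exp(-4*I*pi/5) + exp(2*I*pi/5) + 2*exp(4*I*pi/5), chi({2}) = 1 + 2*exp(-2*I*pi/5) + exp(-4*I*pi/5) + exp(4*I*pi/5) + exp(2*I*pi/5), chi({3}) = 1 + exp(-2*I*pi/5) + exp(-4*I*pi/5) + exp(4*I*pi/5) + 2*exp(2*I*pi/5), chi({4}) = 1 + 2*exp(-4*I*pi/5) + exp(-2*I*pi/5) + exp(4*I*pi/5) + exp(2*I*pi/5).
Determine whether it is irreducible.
Not irreducible (reducible): <chi, chi> = 8 > 1.

Solution. <chi, chi> = (1/|G|) sum_C |C| * |chi(C)|^2 = (1/5)[1*|6|^2 + 1*|1 + exp(-2*I*pi/5) + exp(-4*I*pi/5) + exp(2*I*pi/5) + 2*exp(4*I*pi/5)|^2 + 1*|1 + 2*exp(-2*I*pi/5) + exp(-4*I*pi/5) + exp(4*I*pi/5) + exp(2*I*pi/5)|^2 + 1*|1 + exp(-2*I*pi/5) + exp(-4*I*pi/5) + exp(4*I*pi/5) + 2*exp(2*I*pi/5)|^2 + 1*|1 + 2*exp(-4*I*pi/5) + exp(-2*I*pi/5) + exp(4*I*pi/5) + exp(2*I*pi/5)|^2]
  = (1/5)[(36) + (1) + (1) + (1) + (1)] = 40/5 = 8.
(Exp terms are combined using exp(i*s)*conj(exp(i*t)) = exp(i*(s-t)), and sums of them are collapsed using the identity that for every m > 1 the m distinct m-th roots of unity sum to 0, e.g. 1 + exp(2*I*pi/3) + exp(-2*I*pi/3) = 0.)
A character is irreducible iff <chi, chi> = 1, so this representation is reducible.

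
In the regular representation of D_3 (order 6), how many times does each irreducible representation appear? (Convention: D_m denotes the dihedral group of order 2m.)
Each irreducible V_i of dimension d_i appears with multiplicity d_i, i.e. rho_reg = (direct sum over all irreducibles V_i) d_i V_i. The irreducible dimensions for D_3 are 1, 1, 2: 2 irreducibles of dimension 1, each with multiplicity 1; 1 irreducible of dimension 2, with multiplicity 2. Total dimension 2*1*1 + 1*2*2 = 6 = |G|.

Working: General theorem: in the regular representation of a finite group G, each irreducible appears with multiplicity equal to its dimension. Check: dim(rho_reg) = sum d_i^2 = 1 + 1 + 4 = 6 = |G|.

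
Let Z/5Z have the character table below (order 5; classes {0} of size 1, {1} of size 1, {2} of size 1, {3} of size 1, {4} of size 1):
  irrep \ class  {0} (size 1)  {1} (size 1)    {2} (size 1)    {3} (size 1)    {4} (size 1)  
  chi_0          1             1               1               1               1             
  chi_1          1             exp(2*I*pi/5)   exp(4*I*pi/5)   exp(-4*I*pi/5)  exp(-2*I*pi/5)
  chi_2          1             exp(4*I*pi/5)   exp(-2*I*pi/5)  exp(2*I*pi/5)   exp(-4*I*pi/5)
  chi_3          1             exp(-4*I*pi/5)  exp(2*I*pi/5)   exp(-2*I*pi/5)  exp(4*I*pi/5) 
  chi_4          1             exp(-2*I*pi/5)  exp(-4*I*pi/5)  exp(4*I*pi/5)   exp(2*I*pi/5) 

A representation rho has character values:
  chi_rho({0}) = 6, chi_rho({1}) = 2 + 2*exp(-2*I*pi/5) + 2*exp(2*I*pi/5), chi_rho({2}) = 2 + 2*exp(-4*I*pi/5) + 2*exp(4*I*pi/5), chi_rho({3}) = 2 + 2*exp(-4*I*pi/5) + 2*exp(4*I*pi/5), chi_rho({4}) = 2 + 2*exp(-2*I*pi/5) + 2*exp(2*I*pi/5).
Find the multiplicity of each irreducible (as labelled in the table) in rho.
Multiplicities: chi_0: 2, chi_1: 2, chi_2: 0, chi_3: 0, chi_4: 2.

Explanation: Use <chi_rho, chi> = (1/|G|) sum_C |C| * chi_rho(C) * conj(chi(C)) with |G| = 5 for each irreducible chi in the table:
  <chi_rho, chi_0> = (1/5)[1*(6)*conj(1) + 1*(2 + 2*exp(-2*I*pi/5) + 2*exp(2*I*pi/5))*conj(1) + 1*(2 + 2*exp(-4*I*pi/5) + 2*exp(4*I*pi/5))*conj(1) + 1*(2 + 2*exp(-4*I*pi/5) + 2*exp(4*I*pi/5))*conj(1) + 1*(2 + 2*exp(-2*I*pi/5) + 2*exp(2*I*pi/5))*conj(1)]
      = (1/5)[(6) + (2 + 2*exp(-2*I*pi/5) + 2*exp(2*I*pi/5)) + (2 + 2*exp(-4*I*pi/5) + 2*exp(4*I*pi/5)) + (2 + 2*exp(-4*I*pi/5) + 2*exp(4*I*pi/5)) + (2 + 2*exp(-2*I*pi/5) + 2*exp(2*I*pi/5))] = 10/5 = 2
  <chi_rho, chi_1> = (1/5)[1*(6)*conj(1) + 1*(2 + 2*exp(-2*I*pi/5) + 2*exp(2*I*pi/5))*conj(exp(2*I*pi/5)) + 1*(2 + 2*exp(-4*I*pi/5) + 2*exp(4*I*pi/5))*conj(exp(4*I*pi/5)) + 1*(2 + 2*exp(-4*I*pi/5) + 2*exp(4*I*pi/5))*conj(exp(-4*I*pi/5)) + 1*(2 + 2*exp(-2*I*pi/5) + 2*exp(2*I*pi/5))*conj(exp(-2*I*pi/5))]
      = (1/5)[(6) + (2 + 2*exp(-2*I*pi/5) + 2*exp(-4*I*pi/5)) + (2 + 2*exp(-4*I*pi/5) + 2*exp(2*I*pi/5)) + (2 + 2*exp(-2*I*pi/5) + 2*exp(4*I*pi/5)) + (2 + 2*exp(4*I*pi/5) + 2*exp(2*I*pi/5))] = 10/5 = 2
  <chi_rho, chi_2> = (1/5)[1*(6)*conj(1) + 1*(2 + 2*exp(-2*I*pi/5) + 2*exp(2*I*pi/5))*conj(exp(4*I*pi/5)) + 1*(2 + 2*exp(-4*I*pi/5) + 2*exp(4*I*pi/5))*conj(exp(-2*I*pi/5)) + 1*(2 + 2*exp(-4*I*pi/5) + 2*exp(4*I*pi/5))*conj(exp(2*I*pi/5)) + 1*(2 + 2*exp(-2*I*pi/5) + 2*exp(2*I*pi/5))*conj(exp(-4*I*pi/5))]
      = (1/5)[(6) + (2*exp(-2*I*pi/5) + 2*exp(-4*I*pi/5) + 2*exp(4*I*pi/5)) + (2*exp(-2*I*pi/5) + 2*exp(-4*I*pi/5) + 2*exp(2*I*pi/5)) + (2*exp(-2*I*pi/5) + 2*exp(4*I*pi/5) + 2*exp(2*I*pi/5)) + (2*exp(-4*I*pi/5) + 2*exp(4*I*pi/5) + 2*exp(2*I*pi/5))] = 0/5 = 0
  <chi_rho, chi_3> = (1/5)[1*(6)*conj(1) + 1*(2 + 2*exp(-2*I*pi/5) + 2*exp(2*I*pi/5))*conj(exp(-4*I*pi/5)) + 1*(2 + 2*exp(-4*I*pi/5) + 2*exp(4*I*pi/5))*conj(exp(2*I*pi/5)) + 1*(2 + 2*exp(-4*I*pi/5) + 2*exp(4*I*pi/5))*conj(exp(-2*I*pi/5)) + 1*(2 + 2*exp(-2*I*pi/5) + 2*exp(2*I*pi/5))*conj(exp(4*I*pi/5))]
      = (1/5)[(6) + (2*exp(-4*I*pi/5) + 2*exp(4*I*pi/5) + 2*exp(2*I*pi/5)) + (2*exp(-2*I*pi/5) + 2*exp(4*I*pi/5) + 2*exp(2*I*pi/5)) + (2*exp(-2*I*pi/5) + 2*exp(-4*I*pi/5) + 2*exp(2*I*pi/5)) + (2*exp(-2*I*pi/5) + 2*exp(-4*I*pi/5) + 2*exp(4*I*pi/5))] = 0/5 = 0
  <chi_rho, chi_4> = (1/5)[1*(6)*conj(1) + 1*(2 + 2*exp(-2*I*pi/5) + 2*exp(2*I*pi/5))*conj(exp(-2*I*pi/5)) + 1*(2 + 2*exp(-4*I*pi/5) + 2*exp(4*I*pi/5))*conj(exp(-4*I*pi/5)) + 1*(2 + 2*exp(-4*I*pi/5) + 2*exp(4*I*pi/5))*conj(exp(4*I*pi/5)) + 1*(2 + 2*exp(-2*I*pi/5) + 2*exp(2*I*pi/5))*conj(exp(2*I*pi/5))]
      = (1/5)[(6) + (2 + 2*exp(4*I*pi/5) + 2*exp(2*I*pi/5)) + (2 + 2*exp(-2*I*pi/5) + 2*exp(4*I*pi/5)) + (2 + 2*exp(-4*I*pi/5) + 2*exp(2*I*pi/5)) + (2 + 2*exp(-2*I*pi/5) + 2*exp(-4*I*pi/5))] = 10/5 = 2
(Exp terms are combined using exp(i*s)*conj(exp(i*t)) = exp(i*(s-t)), and sums of them are collapsed using the identity that for every m > 1 the m distinct m-th roots of unity sum to 0, e.g. 1 + exp(2*I*pi/3) + exp(-2*I*pi/3) = 0.)
Dimension check: dim(rho) = sum (mult * dim) = 2*1 + 2*1 + 0*1 + 0*1 + 2*1 = 6 = chi_rho(e) = 6.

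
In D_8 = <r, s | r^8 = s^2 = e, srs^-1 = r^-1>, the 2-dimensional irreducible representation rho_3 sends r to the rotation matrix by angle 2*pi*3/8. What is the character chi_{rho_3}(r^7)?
chi_{rho_3}(r^7) = 2*cos(2*pi*3*7/8) = -sqrt(2)

Working: rho_3(r^7) is rotation by angle 2*pi*3*7/8, whose trace is 2*cos(2*pi*3*7/8) = -sqrt(2).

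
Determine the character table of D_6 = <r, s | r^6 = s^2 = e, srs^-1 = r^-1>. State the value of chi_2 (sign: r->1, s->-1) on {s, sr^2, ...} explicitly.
Conjugacy classes: {e} of size 1, {r^3} of size 1, {r^1, r^5} of size 2, {r^2, r^4} of size 2, {s, sr^2, ...} of size 3, {sr, sr^3, ...} of size 3.
Character table:
  irrep \ class              {e} (size 1)  {r^3} (size 1)  {r^1, r^5} (size 2)  {r^2, r^4} (size 2)  {s, sr^2, ...} (size 3)  {sr, sr^3, ...} (size 3)
  chi_1 (triv)               1             1               1                    1                    1                        1                       
  chi_2 (sign: r->1, s->-1)  1             1               1                    1                    -1                       -1                      
  chi_3 (r->-1, s->1)        1             -1              -1                   1                    1                        -1                      
  chi_4 (r->-1, s->-1)       1             -1              -1                   1                    -1                       1                       
  chi_5 (2d, j=1)            2             -2              1                    -1                   0                        0                       
  chi_6 (2d, j=2)            2             2               -1                   -1                   0                        0                       

Spot check: chi_2 (sign: r->1, s->-1) on {s, sr^2, ...} = -1.

Argument: D_6 has order 2*6 = 12 with 6 conjugacy classes, hence 6 irreducibles. Sum of squared dims 1 + 1 + 1 + 1 + 4 + 4 = 12 = |G|. Linear characters come from the abelianisation; the 2-dimensional irreps have character r^k -> 2*cos(2*pi*j*k/6), reflections -> 0.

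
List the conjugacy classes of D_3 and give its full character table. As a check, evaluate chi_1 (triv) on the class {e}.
Conjugacy classes: {e} of size 1, {r^1, r^2} of size 2, {s, sr, ..., sr^2} of size 3.
Character table:
  irrep \ class              {e} (size 1)  {r^1, r^2} (size 2)  {s, sr, ..., sr^2} (size 3)
  chi_1 (triv)               1             1                    1                          
  chi_2 (sign: r->1, s->-1)  1             1                    -1                         
  chi_3 (2d, j=1)            2             -1                   0                          

Spot check: chi_1 (triv) on {e} = 1.

Justification: D_3 has order 2*3 = 6 with 3 conjugacy classes, hence 3 irreducibles. Sum of squared dims 1 + 1 + 4 = 6 = |G|. Linear characters come from the abelianisation; the 2-dimensional irreps have character r^k -> 2*cos(2*pi*j*k/3), reflections -> 0.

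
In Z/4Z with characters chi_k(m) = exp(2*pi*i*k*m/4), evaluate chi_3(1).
chi_3(1) = zeta_4^3 = -I

Explanation: chi_3(1) = zeta_4^(3*1) = zeta_4^3. Since zeta_4^4 = 1, this equals zeta_4^3 = exp(2*pi*i*3/4) = -I.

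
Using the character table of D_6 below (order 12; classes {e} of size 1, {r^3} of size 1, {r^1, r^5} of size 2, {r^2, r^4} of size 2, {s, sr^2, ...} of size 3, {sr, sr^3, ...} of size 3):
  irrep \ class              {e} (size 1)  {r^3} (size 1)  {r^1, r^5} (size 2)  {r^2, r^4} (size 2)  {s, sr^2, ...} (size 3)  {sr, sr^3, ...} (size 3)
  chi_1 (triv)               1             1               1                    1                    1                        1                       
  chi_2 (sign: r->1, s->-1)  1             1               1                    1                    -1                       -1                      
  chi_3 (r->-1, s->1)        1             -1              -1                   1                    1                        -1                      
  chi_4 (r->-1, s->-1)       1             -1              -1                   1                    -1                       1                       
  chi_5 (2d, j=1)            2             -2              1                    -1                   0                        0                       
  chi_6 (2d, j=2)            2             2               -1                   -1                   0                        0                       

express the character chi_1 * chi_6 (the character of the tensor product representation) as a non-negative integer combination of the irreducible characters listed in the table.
chi_1 tensor chi_6 = chi_6 (all other irreducibles have multiplicity 0).

Argument: The character of a tensor product is the pointwise product (chi_1 * chi_6)(C) = chi_1(C) * chi_6(C):
  {e}: (1)*(2), {r^3}: (1)*(2), {r^1, r^5}: (1)*(-1), {r^2, r^4}: (1)*(-1), {s, sr^2, ...}: (1)*(0), {sr, sr^3, ...}: (1)*(0)
so (chi_1 * chi_6) takes values
  {e} -> 2, {r^3} -> 2, {r^1, r^5} -> -1, {r^2, r^4} -> -1, {s, sr^2, ...} -> 0, {sr, sr^3, ...} -> 0.
Now take the inner product of this character with each irreducible chi from the table, <chi_1*chi_6, chi> = (1/12) sum_C |C| (chi_1*chi_6)(C) conj(chi(C)):
  <chi_1*chi_6, chi_1> = (1/12)[1*(2)*conj(1) + 1*(2)*conj(1) + 2*(-1)*conj(1) + 2*(-1)*conj(1) + 3*(0)*conj(1) + 3*(0)*conj(1)]
      = (1/12)[(2) + (2) + (-2) + (-2) + (0) + (0)] = 0/12 = 0
  <chi_1*chi_6, chi_2> = (1/12)[1*(2)*conj(1) + 1*(2)*conj(1) + 2*(-1)*conj(1) + 2*(-1)*conj(1) + 3*(0)*conj(-1) + 3*(0)*conj(-1)]
      = (1/12)[(2) + (2) + (-2) + (-2) + (0) + (0)] = 0/12 = 0
  <chi_1*chi_6, chi_3> = (1/12)[1*(2)*conj(1) + 1*(2)*conj(-1) + 2*(-1)*conj(-1) + 2*(-1)*conj(1) + 3*(0)*conj(1) + 3*(0)*conj(-1)]
      = (1/12)[(2) + (-2) + (2) + (-2) + (0) + (0)] = 0/12 = 0
  <chi_1*chi_6, chi_4> = (1/12)[1*(2)*conj(1) + 1*(2)*conj(-1) + 2*(-1)*conj(-1) + 2*(-1)*conj(1) + 3*(0)*conj(-1) + 3*(0)*conj(1)]
      = (1/12)[(2) + (-2) + (2) + (-2) + (0) + (0)] = 0/12 = 0
  <chi_1*chi_6, chi_5> = (1/12)[1*(2)*conj(2) + 1*(2)*conj(-2) + 2*(-1)*conj(1) + 2*(-1)*conj(-1) + 3*(0)*conj(0) + 3*(0)*conj(0)]
      = (1/12)[(4) + (-4) + (-2) + (2) + (0) + (0)] = 0/12 = 0
  <chi_1*chi_6, chi_6> = (1/12)[1*(2)*conj(2) + 1*(2)*conj(2) + 2*(-1)*conj(-1) + 2*(-1)*conj(-1) + 3*(0)*conj(0) + 3*(0)*conj(0)]
      = (1/12)[(4) + (4) + (2) + (2) + (0) + (0)] = 12/12 = 1
Hence the multiplicities are chi_6: 1. Dimension check: dim(chi_1)*dim(chi_6) = 1*2 = 2 and sum (mult * dim) = 1*2 = 2.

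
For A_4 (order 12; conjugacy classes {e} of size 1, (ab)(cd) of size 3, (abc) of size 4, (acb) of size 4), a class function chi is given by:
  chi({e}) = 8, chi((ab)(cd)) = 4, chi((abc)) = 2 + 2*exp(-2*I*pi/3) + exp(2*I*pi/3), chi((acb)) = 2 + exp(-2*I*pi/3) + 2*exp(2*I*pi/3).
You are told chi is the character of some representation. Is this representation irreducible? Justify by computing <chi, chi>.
Not irreducible (reducible): <chi, chi> = 10 > 1.

<chi, chi> = (1/|G|) sum_C |C| * |chi(C)|^2 = (1/12)[1*|8|^2 + 3*|4|^2 + 4*|2 + 2*exp(-2*I*pi/3) + exp(2*I*pi/3)|^2 + 4*|2 + exp(-2*I*pi/3) + 2*exp(2*I*pi/3)|^2]
  = (1/12)[(64) + (48) + (4) + (4)] = 120/12 = 10.
(Exp terms are combined using exp(i*s)*conj(exp(i*t)) = exp(i*(s-t)), and sums of them are collapsed using the identity that for every m > 1 the m distinct m-th roots of unity sum to 0, e.g. 1 + exp(2*I*pi/3) + exp(-2*I*pi/3) = 0.)
A character is irreducible iff <chi, chi> = 1, so this representation is reducible.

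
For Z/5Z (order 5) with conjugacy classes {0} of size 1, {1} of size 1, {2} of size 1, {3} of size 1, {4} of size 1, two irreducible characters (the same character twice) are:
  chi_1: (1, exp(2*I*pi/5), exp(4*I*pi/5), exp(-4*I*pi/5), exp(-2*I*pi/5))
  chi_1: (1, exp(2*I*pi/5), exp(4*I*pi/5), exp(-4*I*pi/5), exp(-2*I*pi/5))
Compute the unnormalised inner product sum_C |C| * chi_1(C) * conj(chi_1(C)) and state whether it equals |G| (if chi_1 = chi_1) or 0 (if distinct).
Sum = 5 = |G| = 5; so <chi_1, chi_1> = 1 (norm-1 confirms irreducibility).

Reasoning: Compute term by term over conjugacy classes (|C| * chi_1(C) * conj(chi_1(C))):
  1*(1)*conj(1) + 1*(exp(2*I*pi/5))*conj(exp(2*I*pi/5)) + 1*(exp(4*I*pi/5))*conj(exp(4*I*pi/5)) + 1*(exp(-4*I*pi/5))*conj(exp(-4*I*pi/5)) + 1*(exp(-2*I*pi/5))*conj(exp(-2*I*pi/5))
  = (1) + (1) + (1) + (1) + (1)
  = 5.
(Exp terms are combined using exp(i*s)*conj(exp(i*t)) = exp(i*(s-t)), and sums of them are collapsed using the identity that for every m > 1 the m distinct m-th roots of unity sum to 0, e.g. 1 + exp(2*I*pi/3) + exp(-2*I*pi/3) = 0.)
Dividing by |G| = 5 gives 5/5 = 1, matching the row-orthogonality relation <chi_1, chi_1> = [chi_1 = chi_1].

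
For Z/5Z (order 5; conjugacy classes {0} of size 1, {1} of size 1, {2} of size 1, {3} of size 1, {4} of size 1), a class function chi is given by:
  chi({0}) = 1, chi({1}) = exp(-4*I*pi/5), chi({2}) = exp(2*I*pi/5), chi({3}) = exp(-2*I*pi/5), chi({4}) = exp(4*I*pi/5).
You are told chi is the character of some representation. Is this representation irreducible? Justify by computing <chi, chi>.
Irreducible: <chi, chi> = 1.

Working: <chi, chi> = (1/|G|) sum_C |C| * |chi(C)|^2 = (1/5)[1*|1|^2 + 1*|exp(-4*I*pi/5)|^2 + 1*|exp(2*I*pi/5)|^2 + 1*|exp(-2*I*pi/5)|^2 + 1*|exp(4*I*pi/5)|^2]
  = (1/5)[(1) + (1) + (1) + (1) + (1)] = 5/5 = 1.
(Exp terms are combined using exp(i*s)*conj(exp(i*t)) = exp(i*(s-t)), and sums of them are collapsed using the identity that for every m > 1 the m distinct m-th roots of unity sum to 0, e.g. 1 + exp(2*I*pi/3) + exp(-2*I*pi/3) = 0.)
A character is irreducible iff <chi, chi> = 1, so this representation is irreducible.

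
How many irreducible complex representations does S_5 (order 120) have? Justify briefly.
7

Working: The number of irreducible complex representations of a finite group equals its number of conjugacy classes. Conjugacy classes in S_5 correspond to cycle types, i.e. partitions of 5; there are p(5) = 7 of them, so S_5 (order 120) has exactly 7 irreducible complex representations.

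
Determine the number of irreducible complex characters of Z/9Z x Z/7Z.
63

Proof sketch: The number of irreducible complex representations of a finite group equals its number of conjugacy classes. Z/9Z x Z/7Z is abelian of order 63, so every element is its own conjugacy class: 63 classes, so Z/9Z x Z/7Z (order 63) has exactly 63 irreducible complex representations.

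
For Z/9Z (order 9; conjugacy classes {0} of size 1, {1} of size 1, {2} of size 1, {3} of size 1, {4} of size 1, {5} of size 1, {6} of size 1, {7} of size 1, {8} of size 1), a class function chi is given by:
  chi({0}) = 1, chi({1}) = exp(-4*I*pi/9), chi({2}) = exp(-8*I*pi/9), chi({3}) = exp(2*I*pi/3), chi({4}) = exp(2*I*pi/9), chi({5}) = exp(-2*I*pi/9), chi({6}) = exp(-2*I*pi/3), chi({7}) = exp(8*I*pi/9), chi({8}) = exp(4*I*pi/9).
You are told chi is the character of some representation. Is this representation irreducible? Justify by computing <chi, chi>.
Irreducible: <chi, chi> = 1.

Argument: <chi, chi> = (1/|G|) sum_C |C| * |chi(C)|^2 = (1/9)[1*|1|^2 + 1*|exp(-4*I*pi/9)|^2 + 1*|exp(-8*I*pi/9)|^2 + 1*|exp(2*I*pi/3)|^2 + 1*|exp(2*I*pi/9)|^2 + 1*|exp(-2*I*pi/9)|^2 + 1*|exp(-2*I*pi/3)|^2 + 1*|exp(8*I*pi/9)|^2 + 1*|exp(4*I*pi/9)|^2]
  = (1/9)[(1) + (1) + (1) + (1) + (1) + (1) + (1) + (1) + (1)] = 9/9 = 1.
(Exp terms are combined using exp(i*s)*conj(exp(i*t)) = exp(i*(s-t)), and sums of them are collapsed using the identity that for every m > 1 the m distinct m-th roots of unity sum to 0, e.g. 1 + exp(2*I*pi/3) + exp(-2*I*pi/3) = 0.)
A character is irreducible iff <chi, chi> = 1, so this representation is irreducible.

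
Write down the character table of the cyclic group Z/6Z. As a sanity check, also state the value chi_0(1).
Character table of Z/6Z (irreps indexed chi_0,...,chi_5 with chi_k(m) = zeta_6^(k*m), zeta_6 = exp(2*pi*i/6)):
  irrep \ class  {0} (size 1)  {1} (size 1)    {2} (size 1)    {3} (size 1)  {4} (size 1)    {5} (size 1)  
  chi_0          1             1               1               1             1               1             
  chi_1          1             exp(I*pi/3)     exp(2*I*pi/3)   -1            exp(-2*I*pi/3)  exp(-I*pi/3)  
  chi_2          1             exp(2*I*pi/3)   exp(-2*I*pi/3)  1             exp(2*I*pi/3)   exp(-2*I*pi/3)
  chi_3          1             -1              1               -1            1               -1            
  chi_4          1             exp(-2*I*pi/3)  exp(2*I*pi/3)   1             exp(-2*I*pi/3)  exp(2*I*pi/3) 
  chi_5          1             exp(-I*pi/3)    exp(-2*I*pi/3)  -1            exp(2*I*pi/3)   exp(I*pi/3)   

Spot check: chi_0(1) = zeta_6^(0*1) = zeta_6^0 = 1.

Derivation: Z/6Z is abelian, so all 6 irreducible complex representations are 1-dimensional. They are given by chi_k(m) = zeta_6^(k*m) for k = 0,...,5. Row orthogonality: sum_m chi_k(m) conj(chi_l(m)) = 6 * [k = l].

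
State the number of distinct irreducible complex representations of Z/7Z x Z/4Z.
28

Proof sketch: The number of irreducible complex representations of a finite group equals its number of conjugacy classes. Z/7Z x Z/4Z is abelian of order 28, so every element is its own conjugacy class: 28 classes, so Z/7Z x Z/4Z (order 28) has exactly 28 irreducible complex representations.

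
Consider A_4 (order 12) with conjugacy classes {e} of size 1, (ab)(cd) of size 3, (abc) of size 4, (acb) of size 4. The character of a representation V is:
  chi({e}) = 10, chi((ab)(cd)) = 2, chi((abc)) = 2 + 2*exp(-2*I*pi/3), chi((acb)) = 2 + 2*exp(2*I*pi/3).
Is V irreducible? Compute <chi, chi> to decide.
Not irreducible (reducible): <chi, chi> = 12 > 1.

Derivation: <chi, chi> = (1/|G|) sum_C |C| * |chi(C)|^2 = (1/12)[1*|10|^2 + 3*|2|^2 + 4*|2 + 2*exp(-2*I*pi/3)|^2 + 4*|2 + 2*exp(2*I*pi/3)|^2]
  = (1/12)[(100) + (12) + (16) + (16)] = 144/12 = 12.
(Exp terms are combined using exp(i*s)*conj(exp(i*t)) = exp(i*(s-t)), and sums of them are collapsed using the identity that for every m > 1 the m distinct m-th roots of unity sum to 0, e.g. 1 + exp(2*I*pi/3) + exp(-2*I*pi/3) = 0.)
A character is irreducible iff <chi, chi> = 1, so this representation is reducible.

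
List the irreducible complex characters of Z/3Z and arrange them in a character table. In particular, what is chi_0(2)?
Character table of Z/3Z (irreps indexed chi_0,...,chi_2 with chi_k(m) = zeta_3^(k*m), zeta_3 = exp(2*pi*i/3)):
  irrep \ class  {0} (size 1)  {1} (size 1)    {2} (size 1)  
  chi_0          1             1               1             
  chi_1          1             exp(2*I*pi/3)   exp(-2*I*pi/3)
  chi_2          1             exp(-2*I*pi/3)  exp(2*I*pi/3) 

Spot check: chi_0(2) = zeta_3^(0*2) = zeta_3^0 = 1.

Proof sketch: Z/3Z is abelian, so all 3 irreducible complex representations are 1-dimensional. They are given by chi_k(m) = zeta_3^(k*m) for k = 0,...,2. Row orthogonality: sum_m chi_k(m) conj(chi_l(m)) = 3 * [k = l].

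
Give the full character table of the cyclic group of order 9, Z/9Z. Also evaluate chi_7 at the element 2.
Character table of Z/9Z (irreps indexed chi_0,...,chi_8 with chi_k(m) = zeta_9^(k*m), zeta_9 = exp(2*pi*i/9)):
  irrep \ class  {0} (size 1)  {1} (size 1)    {2} (size 1)    {3} (size 1)    {4} (size 1)    {5} (size 1)    {6} (size 1)    {7} (size 1)    {8} (size 1)  
  chi_0          1             1               1               1               1               1               1               1               1             
  chi_1          1             exp(2*I*pi/9)   exp(4*I*pi/9)   exp(2*I*pi/3)   exp(8*I*pi/9)   exp(-8*I*pi/9)  exp(-2*I*pi/3)  exp(-4*I*pi/9)  exp(-2*I*pi/9)
  chi_2          1             exp(4*I*pi/9)   exp(8*I*pi/9)   exp(-2*I*pi/3)  exp(-2*I*pi/9)  exp(2*I*pi/9)   exp(2*I*pi/3)   exp(-8*I*pi/9)  exp(-4*I*pi/9)
  chi_3          1             exp(2*I*pi/3)   exp(-2*I*pi/3)  1               exp(2*I*pi/3)   exp(-2*I*pi/3)  1               exp(2*I*pi/3)   exp(-2*I*pi/3)
  chi_4          1             exp(8*I*pi/9)   exp(-2*I*pi/9)  exp(2*I*pi/3)   exp(-4*I*pi/9)  exp(4*I*pi/9)   exp(-2*I*pi/3)  exp(2*I*pi/9)   exp(-8*I*pi/9)
  chi_5          1             exp(-8*I*pi/9)  exp(2*I*pi/9)   exp(-2*I*pi/3)  exp(4*I*pi/9)   exp(-4*I*pi/9)  exp(2*I*pi/3)   exp(-2*I*pi/9)  exp(8*I*pi/9) 
  chi_6          1             exp(-2*I*pi/3)  exp(2*I*pi/3)   1               exp(-2*I*pi/3)  exp(2*I*pi/3)   1               exp(-2*I*pi/3)  exp(2*I*pi/3) 
  chi_7          1             exp(-4*I*pi/9)  exp(-8*I*pi/9)  exp(2*I*pi/3)   exp(2*I*pi/9)   exp(-2*I*pi/9)  exp(-2*I*pi/3)  exp(8*I*pi/9)   exp(4*I*pi/9) 
  chi_8          1             exp(-2*I*pi/9)  exp(-4*I*pi/9)  exp(-2*I*pi/3)  exp(-8*I*pi/9)  exp(8*I*pi/9)   exp(2*I*pi/3)   exp(4*I*pi/9)   exp(2*I*pi/9) 

Spot check: chi_7(2) = zeta_9^(7*2) = zeta_9^14 = exp(-8*I*pi/9).

Working: Z/9Z is abelian, so all 9 irreducible complex representations are 1-dimensional. They are given by chi_k(m) = zeta_9^(k*m) for k = 0,...,8. Row orthogonality: sum_m chi_k(m) conj(chi_l(m)) = 9 * [k = l].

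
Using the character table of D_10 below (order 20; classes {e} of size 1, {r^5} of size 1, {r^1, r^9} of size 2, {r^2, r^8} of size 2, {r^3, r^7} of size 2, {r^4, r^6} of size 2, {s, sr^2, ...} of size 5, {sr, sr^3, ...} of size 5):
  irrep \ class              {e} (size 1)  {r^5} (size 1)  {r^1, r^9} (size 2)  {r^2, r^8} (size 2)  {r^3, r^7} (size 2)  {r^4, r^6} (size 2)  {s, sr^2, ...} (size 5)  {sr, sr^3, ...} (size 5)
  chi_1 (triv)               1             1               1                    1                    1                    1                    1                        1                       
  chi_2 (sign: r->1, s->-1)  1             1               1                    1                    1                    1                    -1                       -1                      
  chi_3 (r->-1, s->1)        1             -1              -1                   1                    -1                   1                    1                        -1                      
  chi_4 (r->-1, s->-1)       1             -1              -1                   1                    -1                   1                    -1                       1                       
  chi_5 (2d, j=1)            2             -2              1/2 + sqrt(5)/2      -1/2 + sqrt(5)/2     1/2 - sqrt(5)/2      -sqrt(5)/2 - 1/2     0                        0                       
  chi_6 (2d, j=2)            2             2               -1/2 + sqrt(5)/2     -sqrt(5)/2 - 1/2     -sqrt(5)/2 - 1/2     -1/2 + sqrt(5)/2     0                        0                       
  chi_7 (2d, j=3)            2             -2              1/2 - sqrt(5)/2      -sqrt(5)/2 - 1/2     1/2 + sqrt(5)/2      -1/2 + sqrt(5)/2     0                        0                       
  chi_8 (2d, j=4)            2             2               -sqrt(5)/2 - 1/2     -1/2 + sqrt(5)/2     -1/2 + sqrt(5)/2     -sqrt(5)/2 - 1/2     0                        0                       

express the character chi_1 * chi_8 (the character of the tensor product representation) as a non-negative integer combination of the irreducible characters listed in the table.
chi_1 tensor chi_8 = chi_8 (all other irreducibles have multiplicity 0).

Proof sketch: The character of a tensor product is the pointwise product (chi_1 * chi_8)(C) = chi_1(C) * chi_8(C):
  {e}: (1)*(2), {r^5}: (1)*(2), {r^1, r^9}: (1)*(-sqrt(5)/2 - 1/2), {r^2, r^8}: (1)*(-1/2 + sqrt(5)/2), {r^3, r^7}: (1)*(-1/2 + sqrt(5)/2), {r^4, r^6}: (1)*(-sqrt(5)/2 - 1/2), {s, sr^2, ...}: (1)*(0), {sr, sr^3, ...}: (1)*(0)
so (chi_1 * chi_8) takes values
  {e} -> 2, {r^5} -> 2, {r^1, r^9} -> -sqrt(5)/2 - 1/2, {r^2, r^8} -> -1/2 + sqrt(5)/2, {r^3, r^7} -> -1/2 + sqrt(5)/2, {r^4, r^6} -> -sqrt(5)/2 - 1/2, {s, sr^2, ...} -> 0, {sr, sr^3, ...} -> 0.
Now take the inner product of this character with each irreducible chi from the table, <chi_1*chi_8, chi> = (1/20) sum_C |C| (chi_1*chi_8)(C) conj(chi(C)):
  <chi_1*chi_8, chi_1> = (1/20)[1*(2)*conj(1) + 1*(2)*conj(1) + 2*(-sqrt(5)/2 - 1/2)*conj(1) + 2*(-1/2 + sqrt(5)/2)*conj(1) + 2*(-1/2 + sqrt(5)/2)*conj(1) + 2*(-sqrt(5)/2 - 1/2)*conj(1) + 5*(0)*conj(1) + 5*(0)*conj(1)]
      = (1/20)[(2) + (2) + (-sqrt(5) - 1) + (-1 + sqrt(5)) + (-1 + sqrt(5)) + (-sqrt(5) - 1) + (0) + (0)] = 0/20 = 0
  <chi_1*chi_8, chi_2> = (1/20)[1*(2)*conj(1) + 1*(2)*conj(1) + 2*(-sqrt(5)/2 - 1/2)*conj(1) + 2*(-1/2 + sqrt(5)/2)*conj(1) + 2*(-1/2 + sqrt(5)/2)*conj(1) + 2*(-sqrt(5)/2 - 1/2)*conj(1) + 5*(0)*conj(-1) + 5*(0)*conj(-1)]
      = (1/20)[(2) + (2) + (-sqrt(5) - 1) + (-1 + sqrt(5)) + (-1 + sqrt(5)) + (-sqrt(5) - 1) + (0) + (0)] = 0/20 = 0
  <chi_1*chi_8, chi_3> = (1/20)[1*(2)*conj(1) + 1*(2)*conj(-1) + 2*(-sqrt(5)/2 - 1/2)*conj(-1) + 2*(-1/2 + sqrt(5)/2)*conj(1) + 2*(-1/2 + sqrt(5)/2)*conj(-1) + 2*(-sqrt(5)/2 - 1/2)*conj(1) + 5*(0)*conj(1) + 5*(0)*conj(-1)]
      = (1/20)[(2) + (-2) + (1 + sqrt(5)) + (-1 + sqrt(5)) + (1 - sqrt(5)) + (-sqrt(5) - 1) + (0) + (0)] = 0/20 = 0
  <chi_1*chi_8, chi_4> = (1/20)[1*(2)*conj(1) + 1*(2)*conj(-1) + 2*(-sqrt(5)/2 - 1/2)*conj(-1) + 2*(-1/2 + sqrt(5)/2)*conj(1) + 2*(-1/2 + sqrt(5)/2)*conj(-1) + 2*(-sqrt(5)/2 - 1/2)*conj(1) + 5*(0)*conj(-1) + 5*(0)*conj(1)]
      = (1/20)[(2) + (-2) + (1 + sqrt(5)) + (-1 + sqrt(5)) + (1 - sqrt(5)) + (-sqrt(5) - 1) + (0) + (0)] = 0/20 = 0
  <chi_1*chi_8, chi_5> = (1/20)[1*(2)*conj(2) + 1*(2)*conj(-2) + 2*(-sqrt(5)/2 - 1/2)*conj(1/2 + sqrt(5)/2) + 2*(-1/2 + sqrt(5)/2)*conj(-1/2 + sqrt(5)/2) + 2*(-1/2 + sqrt(5)/2)*conj(1/2 - sqrt(5)/2) + 2*(-sqrt(5)/2 - 1/2)*conj(-sqrt(5)/2 - 1/2) + 5*(0)*conj(0) + 5*(0)*conj(0)]
      = (1/20)[(4) + (-4) + (-3 - sqrt(5)) + (3 - sqrt(5)) + (-3 + sqrt(5)) + (sqrt(5) + 3) + (0) + (0)] = 0/20 = 0
  <chi_1*chi_8, chi_6> = (1/20)[1*(2)*conj(2) + 1*(2)*conj(2) + 2*(-sqrt(5)/2 - 1/2)*conj(-1/2 + sqrt(5)/2) + 2*(-1/2 + sqrt(5)/2)*conj(-sqrt(5)/2 - 1/2) + 2*(-1/2 + sqrt(5)/2)*conj(-sqrt(5)/2 - 1/2) + 2*(-sqrt(5)/2 - 1/2)*conj(-1/2 + sqrt(5)/2) + 5*(0)*conj(0) + 5*(0)*conj(0)]
      = (1/20)[(4) + (4) + (-2) + (-2) + (-2) + (-2) + (0) + (0)] = 0/20 = 0
  <chi_1*chi_8, chi_7> = (1/20)[1*(2)*conj(2) + 1*(2)*conj(-2) + 2*(-sqrt(5)/2 - 1/2)*conj(1/2 - sqrt(5)/2) + 2*(-1/2 + sqrt(5)/2)*conj(-sqrt(5)/2 - 1/2) + 2*(-1/2 + sqrt(5)/2)*conj(1/2 + sqrt(5)/2) + 2*(-sqrt(5)/2 - 1/2)*conj(-1/2 + sqrt(5)/2) + 5*(0)*conj(0) + 5*(0)*conj(0)]
      = (1/20)[(4) + (-4) + (2) + (-2) + (2) + (-2) + (0) + (0)] = 0/20 = 0
  <chi_1*chi_8, chi_8> = (1/20)[1*(2)*conj(2) + 1*(2)*conj(2) + 2*(-sqrt(5)/2 - 1/2)*conj(-sqrt(5)/2 - 1/2) + 2*(-1/2 + sqrt(5)/2)*conj(-1/2 + sqrt(5)/2) + 2*(-1/2 + sqrt(5)/2)*conj(-1/2 + sqrt(5)/2) + 2*(-sqrt(5)/2 - 1/2)*conj(-sqrt(5)/2 - 1/2) + 5*(0)*conj(0) + 5*(0)*conj(0)]
      = (1/20)[(4) + (4) + (sqrt(5) + 3) + (3 - sqrt(5)) + (3 - sqrt(5)) + (sqrt(5) + 3) + (0) + (0)] = 20/20 = 1
Hence the multiplicities are chi_8: 1. Dimension check: dim(chi_1)*dim(chi_8) = 1*2 = 2 and sum (mult * dim) = 1*2 = 2.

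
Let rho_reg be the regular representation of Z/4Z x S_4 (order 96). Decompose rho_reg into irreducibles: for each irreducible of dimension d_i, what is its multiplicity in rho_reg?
Each irreducible V_i of dimension d_i appears with multiplicity d_i, i.e. rho_reg = (direct sum over all irreducibles V_i) d_i V_i. The irreducible dimensions for Z/4Z x S_4 are 1, 1, 1, 1, 1, 1, 1, 1, 2, 2, 2, 2, 3, 3, 3, 3, 3, 3, 3, 3: 8 irreducibles of dimension 1, each with multiplicity 1; 4 irreducibles of dimension 2, each with multiplicity 2; 8 irreducibles of dimension 3, each with multiplicity 3. Total dimension 8*1*1 + 4*2*2 + 8*3*3 = 96 = |G|.

Solution. General theorem: in the regular representation of a finite group G, each irreducible appears with multiplicity equal to its dimension. Check: dim(rho_reg) = sum d_i^2 = 1 + 1 + 1 + 1 + 1 + 1 + 1 + 1 + 4 + 4 + 4 + 4 + 9 + 9 + 9 + 9 + 9 + 9 + 9 + 9 = 96 = |G|.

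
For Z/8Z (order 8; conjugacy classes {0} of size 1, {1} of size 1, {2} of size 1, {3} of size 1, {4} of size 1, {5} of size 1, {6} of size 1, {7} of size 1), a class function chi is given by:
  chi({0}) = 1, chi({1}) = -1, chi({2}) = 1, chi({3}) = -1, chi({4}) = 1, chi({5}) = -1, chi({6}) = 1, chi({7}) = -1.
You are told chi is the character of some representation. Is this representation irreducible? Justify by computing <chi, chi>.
Irreducible: <chi, chi> = 1.

Working: <chi, chi> = (1/|G|) sum_C |C| * |chi(C)|^2 = (1/8)[1*|1|^2 + 1*|-1|^2 + 1*|1|^2 + 1*|-1|^2 + 1*|1|^2 + 1*|-1|^2 + 1*|1|^2 + 1*|-1|^2]
  = (1/8)[(1) + (1) + (1) + (1) + (1) + (1) + (1) + (1)] = 8/8 = 1.
(Exp terms are combined using exp(i*s)*conj(exp(i*t)) = exp(i*(s-t)), and sums of them are collapsed using the identity that for every m > 1 the m distinct m-th roots of unity sum to 0, e.g. 1 + exp(2*I*pi/3) + exp(-2*I*pi/3) = 0.)
A character is irreducible iff <chi, chi> = 1, so this representation is irreducible.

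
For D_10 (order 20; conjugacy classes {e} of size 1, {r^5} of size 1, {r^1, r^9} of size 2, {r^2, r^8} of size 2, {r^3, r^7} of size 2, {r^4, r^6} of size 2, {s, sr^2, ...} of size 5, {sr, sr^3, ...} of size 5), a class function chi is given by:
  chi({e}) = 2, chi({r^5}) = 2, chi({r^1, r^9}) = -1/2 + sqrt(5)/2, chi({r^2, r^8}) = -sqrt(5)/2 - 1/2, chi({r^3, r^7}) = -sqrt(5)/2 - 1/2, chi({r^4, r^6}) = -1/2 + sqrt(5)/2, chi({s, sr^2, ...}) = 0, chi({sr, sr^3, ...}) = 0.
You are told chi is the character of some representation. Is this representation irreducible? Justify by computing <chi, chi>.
Irreducible: <chi, chi> = 1.

Explanation: <chi, chi> = (1/|G|) sum_C |C| * |chi(C)|^2 = (1/20)[1*|2|^2 + 1*|2|^2 + 2*|-1/2 + sqrt(5)/2|^2 + 2*|-sqrt(5)/2 - 1/2|^2 + 2*|-sqrt(5)/2 - 1/2|^2 + 2*|-1/2 + sqrt(5)/2|^2 + 5*|0|^2 + 5*|0|^2]
  = (1/20)[(4) + (4) + (3 - sqrt(5)) + (sqrt(5) + 3) + (sqrt(5) + 3) + (3 - sqrt(5)) + (0) + (0)] = 20/20 = 1.
A character is irreducible iff <chi, chi> = 1, so this representation is irreducible.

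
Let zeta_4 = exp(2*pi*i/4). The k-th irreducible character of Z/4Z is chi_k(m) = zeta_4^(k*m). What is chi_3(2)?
chi_3(2) = zeta_4^6 = -1

Why: chi_3(2) = zeta_4^(3*2) = zeta_4^6. Since zeta_4^4 = 1, this equals zeta_4^2 = exp(2*pi*i*2/4) = -1.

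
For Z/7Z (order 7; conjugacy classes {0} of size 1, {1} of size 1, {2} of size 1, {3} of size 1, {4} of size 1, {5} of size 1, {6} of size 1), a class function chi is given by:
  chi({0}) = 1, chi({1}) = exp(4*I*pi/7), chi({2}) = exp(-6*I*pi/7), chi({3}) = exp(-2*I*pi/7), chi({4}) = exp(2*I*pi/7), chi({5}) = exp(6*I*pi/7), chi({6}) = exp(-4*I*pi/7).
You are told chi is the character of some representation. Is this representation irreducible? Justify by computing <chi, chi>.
Irreducible: <chi, chi> = 1.

Details: <chi, chi> = (1/|G|) sum_C |C| * |chi(C)|^2 = (1/7)[1*|1|^2 + 1*|exp(4*I*pi/7)|^2 + 1*|exp(-6*I*pi/7)|^2 + 1*|exp(-2*I*pi/7)|^2 + 1*|exp(2*I*pi/7)|^2 + 1*|exp(6*I*pi/7)|^2 + 1*|exp(-4*I*pi/7)|^2]
  = (1/7)[(1) + (1) + (1) + (1) + (1) + (1) + (1)] = 7/7 = 1.
(Exp terms are combined using exp(i*s)*conj(exp(i*t)) = exp(i*(s-t)), and sums of them are collapsed using the identity that for every m > 1 the m distinct m-th roots of unity sum to 0, e.g. 1 + exp(2*I*pi/3) + exp(-2*I*pi/3) = 0.)
A character is irreducible iff <chi, chi> = 1, so this representation is irreducible.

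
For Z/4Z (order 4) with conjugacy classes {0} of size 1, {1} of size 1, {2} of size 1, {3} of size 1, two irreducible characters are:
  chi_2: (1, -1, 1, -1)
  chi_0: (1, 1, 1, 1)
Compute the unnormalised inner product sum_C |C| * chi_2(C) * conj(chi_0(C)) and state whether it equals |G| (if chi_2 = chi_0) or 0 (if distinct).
Sum = 0; so <chi_2, chi_0> = 0 (distinct irreducibles are orthogonal).

Compute term by term over conjugacy classes (|C| * chi_2(C) * conj(chi_0(C))):
  1*(1)*conj(1) + 1*(-1)*conj(1) + 1*(1)*conj(1) + 1*(-1)*conj(1)
  = (1) + (-1) + (1) + (-1)
  = 0.
(Exp terms are combined using exp(i*s)*conj(exp(i*t)) = exp(i*(s-t)), and sums of them are collapsed using the identity that for every m > 1 the m distinct m-th roots of unity sum to 0, e.g. 1 + exp(2*I*pi/3) + exp(-2*I*pi/3) = 0.)
Dividing by |G| = 4 gives 0/4 = 0, matching the row-orthogonality relation <chi_2, chi_0> = [chi_2 = chi_0].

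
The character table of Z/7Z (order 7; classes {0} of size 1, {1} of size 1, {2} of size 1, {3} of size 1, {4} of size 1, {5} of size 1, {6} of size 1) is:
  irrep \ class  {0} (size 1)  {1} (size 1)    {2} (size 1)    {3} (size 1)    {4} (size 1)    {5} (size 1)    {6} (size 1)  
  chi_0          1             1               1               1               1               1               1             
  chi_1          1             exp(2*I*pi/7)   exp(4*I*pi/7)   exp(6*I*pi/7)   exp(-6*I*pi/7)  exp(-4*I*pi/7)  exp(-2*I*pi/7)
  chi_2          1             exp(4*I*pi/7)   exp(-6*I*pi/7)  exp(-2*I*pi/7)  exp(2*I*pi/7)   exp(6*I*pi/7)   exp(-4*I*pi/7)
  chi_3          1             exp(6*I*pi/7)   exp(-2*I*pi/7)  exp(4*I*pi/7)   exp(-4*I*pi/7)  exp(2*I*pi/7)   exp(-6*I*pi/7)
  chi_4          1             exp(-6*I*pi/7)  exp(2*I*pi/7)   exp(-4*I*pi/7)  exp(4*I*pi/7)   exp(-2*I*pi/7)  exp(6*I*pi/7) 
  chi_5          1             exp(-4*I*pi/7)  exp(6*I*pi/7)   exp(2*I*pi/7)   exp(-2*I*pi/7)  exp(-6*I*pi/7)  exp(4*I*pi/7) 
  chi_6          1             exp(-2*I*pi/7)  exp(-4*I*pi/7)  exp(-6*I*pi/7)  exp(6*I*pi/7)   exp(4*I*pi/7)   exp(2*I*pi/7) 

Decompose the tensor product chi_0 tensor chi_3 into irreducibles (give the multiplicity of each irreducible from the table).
chi_0 tensor chi_3 = chi_3 (all other irreducibles have multiplicity 0).

Explanation: The character of a tensor product is the pointwise product (chi_0 * chi_3)(C) = chi_0(C) * chi_3(C):
  {0}: (1)*(1), {1}: (1)*(exp(6*I*pi/7)), {2}: (1)*(exp(-2*I*pi/7)), {3}: (1)*(exp(4*I*pi/7)), {4}: (1)*(exp(-4*I*pi/7)), {5}: (1)*(exp(2*I*pi/7)), {6}: (1)*(exp(-6*I*pi/7))
so (chi_0 * chi_3) takes values
  {0} -> 1, {1} -> exp(6*I*pi/7), {2} -> exp(-2*I*pi/7), {3} -> exp(4*I*pi/7), {4} -> exp(-4*I*pi/7), {5} -> exp(2*I*pi/7), {6} -> exp(-6*I*pi/7).
Now take the inner product of this character with each irreducible chi from the table, <chi_0*chi_3, chi> = (1/7) sum_C |C| (chi_0*chi_3)(C) conj(chi(C)):
  <chi_0*chi_3, chi_0> = (1/7)[1*(1)*conj(1) + 1*(exp(6*I*pi/7))*conj(1) + 1*(exp(-2*I*pi/7))*conj(1) + 1*(exp(4*I*pi/7))*conj(1) + 1*(exp(-4*I*pi/7))*conj(1) + 1*(exp(2*I*pi/7))*conj(1) + 1*(exp(-6*I*pi/7))*conj(1)]
      = (1/7)[(1) + (exp(6*I*pi/7)) + (exp(-2*I*pi/7)) + (exp(4*I*pi/7)) + (exp(-4*I*pi/7)) + (exp(2*I*pi/7)) + (exp(-6*I*pi/7))] = 0/7 = 0
  <chi_0*chi_3, chi_1> = (1/7)[1*(1)*conj(1) + 1*(exp(6*I*pi/7))*conj(exp(2*I*pi/7)) + 1*(exp(-2*I*pi/7))*conj(exp(4*I*pi/7)) + 1*(exp(4*I*pi/7))*conj(exp(6*I*pi/7)) + 1*(exp(-4*I*pi/7))*conj(exp(-6*I*pi/7)) + 1*(exp(2*I*pi/7))*conj(exp(-4*I*pi/7)) + 1*(exp(-6*I*pi/7))*conj(exp(-2*I*pi/7))]
      = (1/7)[(1) + (exp(4*I*pi/7)) + (exp(-6*I*pi/7)) + (exp(-2*I*pi/7)) + (exp(2*I*pi/7)) + (exp(6*I*pi/7)) + (exp(-4*I*pi/7))] = 0/7 = 0
  <chi_0*chi_3, chi_2> = (1/7)[1*(1)*conj(1) + 1*(exp(6*I*pi/7))*conj(exp(4*I*pi/7)) + 1*(exp(-2*I*pi/7))*conj(exp(-6*I*pi/7)) + 1*(exp(4*I*pi/7))*conj(exp(-2*I*pi/7)) + 1*(exp(-4*I*pi/7))*conj(exp(2*I*pi/7)) + 1*(exp(2*I*pi/7))*conj(exp(6*I*pi/7)) + 1*(exp(-6*I*pi/7))*conj(exp(-4*I*pi/7))]
      = (1/7)[(1) + (exp(2*I*pi/7)) + (exp(4*I*pi/7)) + (exp(6*I*pi/7)) + (exp(-6*I*pi/7)) + (exp(-4*I*pi/7)) + (exp(-2*I*pi/7))] = 0/7 = 0
  <chi_0*chi_3, chi_3> = (1/7)[1*(1)*conj(1) + 1*(exp(6*I*pi/7))*conj(exp(6*I*pi/7)) + 1*(exp(-2*I*pi/7))*conj(exp(-2*I*pi/7)) + 1*(exp(4*I*pi/7))*conj(exp(4*I*pi/7)) + 1*(exp(-4*I*pi/7))*conj(exp(-4*I*pi/7)) + 1*(exp(2*I*pi/7))*conj(exp(2*I*pi/7)) + 1*(exp(-6*I*pi/7))*conj(exp(-6*I*pi/7))]
      = (1/7)[(1) + (1) + (1) + (1) + (1) + (1) + (1)] = 7/7 = 1
  <chi_0*chi_3, chi_4> = (1/7)[1*(1)*conj(1) + 1*(exp(6*I*pi/7))*conj(exp(-6*I*pi/7)) + 1*(exp(-2*I*pi/7))*conj(exp(2*I*pi/7)) + 1*(exp(4*I*pi/7))*conj(exp(-4*I*pi/7)) + 1*(exp(-4*I*pi/7))*conj(exp(4*I*pi/7)) + 1*(exp(2*I*pi/7))*conj(exp(-2*I*pi/7)) + 1*(exp(-6*I*pi/7))*conj(exp(6*I*pi/7))]
      = (1/7)[(1) + (exp(-2*I*pi/7)) + (exp(-4*I*pi/7)) + (exp(-6*I*pi/7)) + (exp(6*I*pi/7)) + (exp(4*I*pi/7)) + (exp(2*I*pi/7))] = 0/7 = 0
  <chi_0*chi_3, chi_5> = (1/7)[1*(1)*conj(1) + 1*(exp(6*I*pi/7))*conj(exp(-4*I*pi/7)) + 1*(exp(-2*I*pi/7))*conj(exp(6*I*pi/7)) + 1*(exp(4*I*pi/7))*conj(exp(2*I*pi/7)) + 1*(exp(-4*I*pi/7))*conj(exp(-2*I*pi/7)) + 1*(exp(2*I*pi/7))*conj(exp(-6*I*pi/7)) + 1*(exp(-6*I*pi/7))*conj(exp(4*I*pi/7))]
      = (1/7)[(1) + (exp(-4*I*pi/7)) + (exp(6*I*pi/7)) + (exp(2*I*pi/7)) + (exp(-2*I*pi/7)) + (exp(-6*I*pi/7)) + (exp(4*I*pi/7))] = 0/7 = 0
  <chi_0*chi_3, chi_6> = (1/7)[1*(1)*conj(1) + 1*(exp(6*I*pi/7))*conj(exp(-2*I*pi/7)) + 1*(exp(-2*I*pi/7))*conj(exp(-4*I*pi/7)) + 1*(exp(4*I*pi/7))*conj(exp(-6*I*pi/7)) + 1*(exp(-4*I*pi/7))*conj(exp(6*I*pi/7)) + 1*(exp(2*I*pi/7))*conj(exp(4*I*pi/7)) + 1*(exp(-6*I*pi/7))*conj(exp(2*I*pi/7))]
      = (1/7)[(1) + (exp(-6*I*pi/7)) + (exp(2*I*pi/7)) + (exp(-4*I*pi/7)) + (exp(4*I*pi/7)) + (exp(-2*I*pi/7)) + (exp(6*I*pi/7))] = 0/7 = 0
(Exp terms are combined using exp(i*s)*conj(exp(i*t)) = exp(i*(s-t)), and sums of them are collapsed using the identity that for every m > 1 the m distinct m-th roots of unity sum to 0, e.g. 1 + exp(2*I*pi/3) + exp(-2*I*pi/3) = 0.)
Hence the multiplicities are chi_3: 1. Dimension check: dim(chi_0)*dim(chi_3) = 1*1 = 1 and sum (mult * dim) = 1*1 = 1.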